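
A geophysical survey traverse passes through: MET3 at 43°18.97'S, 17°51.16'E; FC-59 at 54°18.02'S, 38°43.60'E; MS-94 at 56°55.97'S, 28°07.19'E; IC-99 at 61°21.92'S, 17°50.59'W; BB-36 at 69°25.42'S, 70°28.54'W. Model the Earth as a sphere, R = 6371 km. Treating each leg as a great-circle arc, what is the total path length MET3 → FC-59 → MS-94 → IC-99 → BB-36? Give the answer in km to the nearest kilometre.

7781 km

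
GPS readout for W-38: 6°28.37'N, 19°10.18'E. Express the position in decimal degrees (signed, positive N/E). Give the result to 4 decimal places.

lat: 6.4728° N → +6.4728°
lon: 19.1697° E → +19.1697°

+6.4728°, +19.1697°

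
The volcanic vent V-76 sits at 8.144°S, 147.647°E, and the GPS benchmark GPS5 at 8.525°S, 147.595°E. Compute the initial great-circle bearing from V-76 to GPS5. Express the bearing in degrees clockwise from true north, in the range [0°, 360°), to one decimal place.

Δλ = -0.0520°
y = sin Δλ · cos φ₂ = -0.000898
x = cos φ₁ sin φ₂ − sin φ₁ cos φ₂ cos Δλ = -0.006650
θ = atan2(y, x) = -172.3130° → 187.6870° (mod 360°)

187.7°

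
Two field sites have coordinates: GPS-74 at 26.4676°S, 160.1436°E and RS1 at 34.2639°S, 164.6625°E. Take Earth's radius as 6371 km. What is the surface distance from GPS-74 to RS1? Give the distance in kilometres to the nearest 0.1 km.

Δφ = -7.7963°,  Δλ = 4.5189°
a = sin²(Δφ/2) + cos φ₁ cos φ₂ sin²(Δλ/2) = 0.005772
c = 2·arcsin(√a) = 0.152089 rad = 8.7140°
d = R·c = 6371 × 0.152089 = 969.0 km

969.0 km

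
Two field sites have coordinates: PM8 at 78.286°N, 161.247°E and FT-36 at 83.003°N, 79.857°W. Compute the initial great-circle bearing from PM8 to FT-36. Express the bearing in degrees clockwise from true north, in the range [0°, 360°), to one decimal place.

Δλ = 118.8960°
y = sin Δλ · cos φ₂ = 0.106651
x = cos φ₁ sin φ₂ − sin φ₁ cos φ₂ cos Δλ = 0.259153
θ = atan2(y, x) = 22.3689° → 22.3689° (mod 360°)

22.4°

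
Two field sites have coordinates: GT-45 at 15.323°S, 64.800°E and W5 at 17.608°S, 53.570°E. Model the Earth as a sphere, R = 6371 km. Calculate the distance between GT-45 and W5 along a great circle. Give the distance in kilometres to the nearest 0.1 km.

1223.9 km

Δφ = -2.2850°,  Δλ = -11.2300°
a = sin²(Δφ/2) + cos φ₁ cos φ₂ sin²(Δλ/2) = 0.009198
c = 2·arcsin(√a) = 0.192108 rad = 11.0070°
d = R·c = 6371 × 0.192108 = 1223.9 km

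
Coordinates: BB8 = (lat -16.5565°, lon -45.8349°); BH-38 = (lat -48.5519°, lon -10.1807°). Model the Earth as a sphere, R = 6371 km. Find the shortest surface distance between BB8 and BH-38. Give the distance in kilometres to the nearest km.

4802 km

Δφ = -31.9954°,  Δλ = 35.6542°
a = sin²(Δφ/2) + cos φ₁ cos φ₂ sin²(Δλ/2) = 0.135423
c = 2·arcsin(√a) = 0.753711 rad = 43.1845°
d = R·c = 6371 × 0.753711 = 4801.9 km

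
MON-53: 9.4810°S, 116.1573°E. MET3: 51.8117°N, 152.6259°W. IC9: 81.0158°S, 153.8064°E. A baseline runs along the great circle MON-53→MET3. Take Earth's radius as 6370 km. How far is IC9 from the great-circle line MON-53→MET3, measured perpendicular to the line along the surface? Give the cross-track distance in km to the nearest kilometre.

4678 km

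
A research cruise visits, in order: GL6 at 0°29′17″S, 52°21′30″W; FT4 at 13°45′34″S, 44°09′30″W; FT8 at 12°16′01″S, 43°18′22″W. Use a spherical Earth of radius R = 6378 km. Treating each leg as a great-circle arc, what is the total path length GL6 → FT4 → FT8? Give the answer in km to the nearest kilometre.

1922 km

GL6: φ = -0.48806°, λ = -52.35833°
FT4: φ = -13.75944°, λ = -44.15833°
FT8: φ = -12.26694°, λ = -43.30611°
GL6→FT4: c = 0.271523 rad, d = 1731.77 km
FT4→FT8: c = 0.029809 rad, d = 190.12 km
Total = 1731.77 + 190.12 = 1921.89 km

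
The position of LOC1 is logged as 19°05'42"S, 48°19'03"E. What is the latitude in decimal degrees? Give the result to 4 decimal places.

19.0950°S

19° + 5′/60 + 42″/3600 = 19 + 0.08333 + 0.01167 = 19.0950°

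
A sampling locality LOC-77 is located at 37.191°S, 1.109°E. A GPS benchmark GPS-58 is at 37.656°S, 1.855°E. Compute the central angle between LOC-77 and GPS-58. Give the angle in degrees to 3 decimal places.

Δφ = -0.4650°,  Δλ = 0.7460°
a = sin²(Δφ/2) + cos φ₁ cos φ₂ sin²(Δλ/2) = 0.000043
c = 2·arcsin(√a) = 0.013145 rad = 0.7531°

0.753°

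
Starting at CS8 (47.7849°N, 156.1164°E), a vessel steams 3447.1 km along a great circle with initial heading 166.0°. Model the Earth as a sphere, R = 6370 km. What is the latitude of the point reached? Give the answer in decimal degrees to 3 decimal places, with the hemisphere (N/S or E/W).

17.396°N

δ = d/R = 3447.1/6370 = 0.541146 rad
φ₂ = arcsin(sin φ₁ cos δ + cos φ₁ sin δ cos θ)
   = arcsin(0.74063·0.85712 + 0.67192·0.51512·-0.97030) = 17.39579°
λ₂ = λ₁ + atan2(sin θ sin δ cos φ₁, cos δ − sin φ₁ sin φ₂) = 163.62017°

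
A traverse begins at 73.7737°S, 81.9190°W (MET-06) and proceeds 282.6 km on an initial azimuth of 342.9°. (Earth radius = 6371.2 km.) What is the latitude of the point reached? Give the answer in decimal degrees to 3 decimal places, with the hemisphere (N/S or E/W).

δ = d/R = 282.6/6371.2 = 0.044356 rad
φ₂ = arcsin(sin φ₁ cos δ + cos φ₁ sin δ cos θ)
   = arcsin(-0.96017·0.99902 + 0.27943·0.04434·0.95579) = -71.33009°
λ₂ = λ₁ + atan2(sin θ sin δ cos φ₁, cos δ − sin φ₁ sin φ₂) = -84.25327°

71.330°S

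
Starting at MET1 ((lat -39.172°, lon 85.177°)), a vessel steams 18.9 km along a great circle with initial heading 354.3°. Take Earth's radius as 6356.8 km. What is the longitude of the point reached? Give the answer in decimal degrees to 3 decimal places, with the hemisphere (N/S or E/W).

85.155°E

δ = d/R = 18.9/6356.8 = 0.002973 rad
φ₂ = arcsin(sin φ₁ cos δ + cos φ₁ sin δ cos θ)
   = arcsin(-0.63165·1.00000 + 0.77525·0.00297·0.99506) = -39.00249°
λ₂ = λ₁ + atan2(sin θ sin δ cos φ₁, cos δ − sin φ₁ sin φ₂) = 85.15523°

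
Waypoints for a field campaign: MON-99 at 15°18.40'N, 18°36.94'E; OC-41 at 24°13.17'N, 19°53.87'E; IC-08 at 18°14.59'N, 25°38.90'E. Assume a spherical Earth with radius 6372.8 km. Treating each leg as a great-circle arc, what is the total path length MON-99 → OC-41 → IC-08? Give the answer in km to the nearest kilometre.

MON-99: φ = +15.30667°, λ = +18.61567°
OC-41: φ = +24.21950°, λ = +19.89783°
IC-08: φ = +18.24317°, λ = +25.64833°
MON-99→OC-41: c = 0.156973 rad, d = 1000.36 km
OC-41→IC-08: c = 0.140070 rad, d = 892.64 km
Total = 1000.36 + 892.64 = 1893.00 km

1893 km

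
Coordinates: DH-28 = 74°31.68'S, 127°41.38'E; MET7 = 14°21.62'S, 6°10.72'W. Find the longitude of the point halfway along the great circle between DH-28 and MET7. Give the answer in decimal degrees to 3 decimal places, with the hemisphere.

7.606°E

DH-28: φ = -74.52800°, λ = +127.68967°
MET7: φ = -14.36033°, λ = -6.17867°
Bx = cos φ₂ cos Δλ = -0.671351,  By = cos φ₂ sin Δλ = -0.698409
φₘ = atan2(sin φ₁ + sin φ₂, √((cos φ₁ + Bx)² + By²)) = -56.33355°
λₘ = λ₁ + atan2(By, cos φ₁ + Bx) = 7.60626°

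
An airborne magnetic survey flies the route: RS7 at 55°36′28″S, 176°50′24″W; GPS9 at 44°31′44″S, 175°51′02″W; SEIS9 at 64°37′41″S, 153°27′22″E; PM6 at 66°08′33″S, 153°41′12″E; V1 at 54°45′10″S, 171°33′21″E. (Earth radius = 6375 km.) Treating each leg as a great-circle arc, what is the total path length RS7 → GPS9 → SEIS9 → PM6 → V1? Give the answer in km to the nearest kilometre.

RS7: φ = -55.60778°, λ = -176.84000°
GPS9: φ = -44.52889°, λ = -175.85056°
SEIS9: φ = -64.62806°, λ = +153.45611°
PM6: φ = -66.14250°, λ = +153.68667°
V1: φ = -54.75278°, λ = +171.55583°
RS7→GPS9: c = 0.193675 rad, d = 1234.68 km
GPS9→SEIS9: c = 0.459428 rad, d = 2928.85 km
SEIS9→PM6: c = 0.026485 rad, d = 168.84 km
PM6→V1: c = 0.249458 rad, d = 1590.29 km
Total = 1234.68 + 2928.85 + 168.84 + 1590.29 = 5922.67 km

5923 km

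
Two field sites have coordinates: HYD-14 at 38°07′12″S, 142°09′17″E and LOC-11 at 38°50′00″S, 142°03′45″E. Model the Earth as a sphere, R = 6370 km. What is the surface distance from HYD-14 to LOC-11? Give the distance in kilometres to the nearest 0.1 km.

HYD-14: φ = -38.12000°, λ = +142.15472°
LOC-11: φ = -38.83333°, λ = +142.06250°
Δφ = -0.7133°,  Δλ = -0.0922°
a = sin²(Δφ/2) + cos φ₁ cos φ₂ sin²(Δλ/2) = 0.000039
c = 2·arcsin(√a) = 0.012514 rad = 0.7170°
d = R·c = 6370 × 0.012514 = 79.7 km

79.7 km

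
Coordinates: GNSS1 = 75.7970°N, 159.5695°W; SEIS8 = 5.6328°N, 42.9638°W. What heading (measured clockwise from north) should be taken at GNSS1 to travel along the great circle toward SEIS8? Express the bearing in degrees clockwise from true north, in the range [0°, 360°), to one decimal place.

62.9°

Δλ = 116.6057°
y = sin Δλ · cos φ₂ = 0.889792
x = cos φ₁ sin φ₂ − sin φ₁ cos φ₂ cos Δλ = 0.456145
θ = atan2(y, x) = 62.8584° → 62.8584° (mod 360°)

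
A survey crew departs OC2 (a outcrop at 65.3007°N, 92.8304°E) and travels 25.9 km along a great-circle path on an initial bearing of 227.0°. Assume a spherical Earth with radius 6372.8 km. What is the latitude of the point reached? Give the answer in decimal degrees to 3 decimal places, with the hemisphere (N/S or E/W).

65.141°N

δ = d/R = 25.9/6372.8 = 0.004064 rad
φ₂ = arcsin(sin φ₁ cos δ + cos φ₁ sin δ cos θ)
   = arcsin(0.90851·0.99999 + 0.41786·0.00406·-0.68200) = 65.14134°
λ₂ = λ₁ + atan2(sin θ sin δ cos φ₁, cos δ − sin φ₁ sin φ₂) = 92.42528°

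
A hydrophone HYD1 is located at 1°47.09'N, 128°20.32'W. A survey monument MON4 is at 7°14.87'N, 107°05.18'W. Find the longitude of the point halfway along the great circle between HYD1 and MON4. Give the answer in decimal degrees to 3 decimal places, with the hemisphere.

HYD1: φ = +1.78483°, λ = -128.33867°
MON4: φ = +7.24783°, λ = -107.08633°
Bx = cos φ₂ cos Δλ = 0.924546,  By = cos φ₂ sin Δλ = 0.359580
φₘ = atan2(sin φ₁ + sin φ₂, √((cos φ₁ + Bx)² + By²)) = 4.59480°
λₘ = λ₁ + atan2(By, cos φ₁ + Bx) = -117.75301°

117.753°W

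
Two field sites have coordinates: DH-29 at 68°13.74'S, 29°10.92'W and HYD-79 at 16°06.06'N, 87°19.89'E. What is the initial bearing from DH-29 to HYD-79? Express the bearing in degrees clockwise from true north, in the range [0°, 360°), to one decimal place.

109.0°

DH-29: φ = -68.22900°, λ = -29.18200°
HYD-79: φ = +16.10100°, λ = +87.33150°
Δλ = 116.5135°
y = sin Δλ · cos φ₂ = 0.859729
x = cos φ₁ sin φ₂ − sin φ₁ cos φ₂ cos Δλ = -0.295445
θ = atan2(y, x) = 108.9652° → 108.9652° (mod 360°)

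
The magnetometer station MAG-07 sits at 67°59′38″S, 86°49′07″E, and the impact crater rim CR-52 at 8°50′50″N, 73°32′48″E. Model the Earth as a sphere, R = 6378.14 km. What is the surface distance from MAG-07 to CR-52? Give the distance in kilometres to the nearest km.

MAG-07: φ = -67.99389°, λ = +86.81861°
CR-52: φ = +8.84722°, λ = +73.54667°
Δφ = 76.8411°,  Δλ = -13.2719°
a = sin²(Δφ/2) + cos φ₁ cos φ₂ sin²(Δλ/2) = 0.391118
c = 2·arcsin(√a) = 1.351274 rad = 77.4223°
d = R·c = 6378.14 × 1.351274 = 8618.6 km

8619 km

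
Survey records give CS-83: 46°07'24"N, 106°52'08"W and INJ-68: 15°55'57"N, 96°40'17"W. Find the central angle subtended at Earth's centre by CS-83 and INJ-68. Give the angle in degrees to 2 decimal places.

31.37°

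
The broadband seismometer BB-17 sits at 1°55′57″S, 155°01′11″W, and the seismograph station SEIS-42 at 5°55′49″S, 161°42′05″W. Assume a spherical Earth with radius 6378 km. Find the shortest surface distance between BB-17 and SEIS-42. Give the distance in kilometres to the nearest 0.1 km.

865.1 km

BB-17: φ = -1.93250°, λ = -155.01972°
SEIS-42: φ = -5.93028°, λ = -161.70139°
Δφ = -3.9978°,  Δλ = -6.6817°
a = sin²(Δφ/2) + cos φ₁ cos φ₂ sin²(Δλ/2) = 0.004593
c = 2·arcsin(√a) = 0.135641 rad = 7.7716°
d = R·c = 6378 × 0.135641 = 865.1 km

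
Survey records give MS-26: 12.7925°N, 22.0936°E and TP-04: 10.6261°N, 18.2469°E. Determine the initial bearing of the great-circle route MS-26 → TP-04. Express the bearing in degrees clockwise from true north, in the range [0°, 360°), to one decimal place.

240.5°

Δλ = -3.8467°
y = sin Δλ · cos φ₂ = -0.065937
x = cos φ₁ sin φ₂ − sin φ₁ cos φ₂ cos Δλ = -0.037312
θ = atan2(y, x) = -119.5042° → 240.4958° (mod 360°)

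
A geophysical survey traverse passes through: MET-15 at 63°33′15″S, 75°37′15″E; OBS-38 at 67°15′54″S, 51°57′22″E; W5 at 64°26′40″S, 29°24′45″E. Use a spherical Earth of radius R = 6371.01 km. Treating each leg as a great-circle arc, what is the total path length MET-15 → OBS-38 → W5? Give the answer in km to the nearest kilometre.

2227 km

MET-15: φ = -63.55417°, λ = +75.62083°
OBS-38: φ = -67.26500°, λ = +51.95611°
W5: φ = -64.44444°, λ = +29.41250°
MET-15→OBS-38: c = 0.182295 rad, d = 1161.40 km
OBS-38→W5: c = 0.167232 rad, d = 1065.44 km
Total = 1161.40 + 1065.44 = 2226.84 km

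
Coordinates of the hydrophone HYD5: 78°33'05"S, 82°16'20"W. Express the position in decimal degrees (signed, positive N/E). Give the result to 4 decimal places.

lat: 78.5514° S → -78.5514°
lon: 82.2722° W → -82.2722°

-78.5514°, -82.2722°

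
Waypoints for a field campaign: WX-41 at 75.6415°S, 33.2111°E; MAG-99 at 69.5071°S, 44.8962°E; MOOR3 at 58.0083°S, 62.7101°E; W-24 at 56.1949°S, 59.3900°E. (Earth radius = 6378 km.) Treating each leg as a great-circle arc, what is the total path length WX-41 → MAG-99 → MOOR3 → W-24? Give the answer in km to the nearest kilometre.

WX-41→MAG-99: c = 0.122758 rad, d = 782.95 km
MAG-99→MOOR3: c = 0.241266 rad, d = 1538.80 km
MOOR3→W-24: c = 0.044626 rad, d = 284.62 km
Total = 782.95 + 1538.80 + 284.62 = 2606.37 km

2606 km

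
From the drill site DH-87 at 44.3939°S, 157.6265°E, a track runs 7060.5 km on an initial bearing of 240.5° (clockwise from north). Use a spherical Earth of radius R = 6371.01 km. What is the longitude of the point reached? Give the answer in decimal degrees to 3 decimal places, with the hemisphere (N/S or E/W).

68.405°E

δ = d/R = 7060.5/6371.01 = 1.108223 rad
φ₂ = arcsin(sin φ₁ cos δ + cos φ₁ sin δ cos θ)
   = arcsin(-0.69959·0.44625 + 0.71455·0.89491·-0.49242) = -38.83461°
λ₂ = λ₁ + atan2(sin θ sin δ cos φ₁, cos δ − sin φ₁ sin φ₂) = 68.40465°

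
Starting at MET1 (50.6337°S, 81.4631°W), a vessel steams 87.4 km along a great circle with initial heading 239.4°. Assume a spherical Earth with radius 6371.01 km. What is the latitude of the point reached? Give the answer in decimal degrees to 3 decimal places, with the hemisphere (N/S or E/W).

51.029°S

δ = d/R = 87.4/6371.01 = 0.013718 rad
φ₂ = arcsin(sin φ₁ cos δ + cos φ₁ sin δ cos θ)
   = arcsin(-0.77311·0.99991 + 0.63428·0.01372·-0.50904) = -51.02889°
λ₂ = λ₁ + atan2(sin θ sin δ cos φ₁, cos δ − sin φ₁ sin φ₂) = -82.53885°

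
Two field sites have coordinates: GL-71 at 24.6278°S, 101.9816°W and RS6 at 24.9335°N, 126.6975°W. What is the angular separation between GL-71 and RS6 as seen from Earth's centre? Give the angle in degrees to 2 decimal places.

55.03°

Δφ = 49.5613°,  Δλ = -24.7159°
a = sin²(Δφ/2) + cos φ₁ cos φ₂ sin²(Δλ/2) = 0.213440
c = 2·arcsin(√a) = 0.960487 rad = 55.0319°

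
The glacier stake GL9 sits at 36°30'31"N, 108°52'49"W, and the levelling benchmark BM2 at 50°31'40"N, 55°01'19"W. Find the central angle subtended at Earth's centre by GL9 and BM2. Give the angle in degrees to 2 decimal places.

40.48°

GL9: φ = +36.50861°, λ = -108.88028°
BM2: φ = +50.52778°, λ = -55.02194°
Δφ = 14.0192°,  Δλ = 53.8583°
a = sin²(Δφ/2) + cos φ₁ cos φ₂ sin²(Δλ/2) = 0.119694
c = 2·arcsin(√a) = 0.706542 rad = 40.4819°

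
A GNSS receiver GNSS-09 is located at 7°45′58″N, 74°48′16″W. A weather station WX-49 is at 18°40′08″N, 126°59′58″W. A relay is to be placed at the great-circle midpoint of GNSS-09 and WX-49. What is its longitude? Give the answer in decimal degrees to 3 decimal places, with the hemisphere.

100.273°W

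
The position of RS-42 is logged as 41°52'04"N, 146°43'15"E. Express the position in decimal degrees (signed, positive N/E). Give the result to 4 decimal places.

lat: 41.8678° N → +41.8678°
lon: 146.7208° E → +146.7208°

+41.8678°, +146.7208°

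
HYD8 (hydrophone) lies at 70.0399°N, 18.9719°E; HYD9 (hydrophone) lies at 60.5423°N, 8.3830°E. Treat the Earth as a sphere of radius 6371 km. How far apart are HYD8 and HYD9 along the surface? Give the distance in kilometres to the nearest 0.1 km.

1161.3 km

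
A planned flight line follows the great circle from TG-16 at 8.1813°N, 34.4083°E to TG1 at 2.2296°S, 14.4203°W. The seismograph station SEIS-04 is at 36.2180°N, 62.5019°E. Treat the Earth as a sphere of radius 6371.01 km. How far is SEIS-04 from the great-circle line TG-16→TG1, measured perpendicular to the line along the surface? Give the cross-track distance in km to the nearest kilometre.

2695 km

δ₁₃ = central angle TG-16→SEIS-04 = 0.662333 rad  (haversine)
θ₁₃ = bearing TG-16→SEIS-04 = 38.156°,  θ₁₂ = bearing TG-16→TG1 = 260.038°
dₓₜ = R·arcsin(sin δ₁₃ · sin(θ₁₃ − θ₁₂)) = 6371.01·arcsin(0.61496·sin(-221.882°)) = 2695.271 km
|dₓₜ| = 2695.271 km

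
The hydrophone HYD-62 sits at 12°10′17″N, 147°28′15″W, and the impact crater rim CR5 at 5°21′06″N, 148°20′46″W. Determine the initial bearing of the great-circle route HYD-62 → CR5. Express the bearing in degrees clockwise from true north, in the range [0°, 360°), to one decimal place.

HYD-62: φ = +12.17139°, λ = -147.47083°
CR5: φ = +5.35167°, λ = -148.34611°
Δλ = -0.8753°
y = sin Δλ · cos φ₂ = -0.015209
x = cos φ₁ sin φ₂ − sin φ₁ cos φ₂ cos Δλ = -0.118721
θ = atan2(y, x) = -172.6996° → 187.3004° (mod 360°)

187.3°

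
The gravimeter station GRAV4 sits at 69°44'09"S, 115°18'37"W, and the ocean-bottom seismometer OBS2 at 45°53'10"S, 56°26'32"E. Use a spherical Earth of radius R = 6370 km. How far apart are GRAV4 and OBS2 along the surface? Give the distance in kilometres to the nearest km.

GRAV4: φ = -69.73583°, λ = -115.31028°
OBS2: φ = -45.88611°, λ = +56.44222°
Δφ = 23.8497°,  Δλ = 171.7525°
a = sin²(Δφ/2) + cos φ₁ cos φ₂ sin²(Δλ/2) = 0.282538
c = 2·arcsin(√a) = 1.120842 rad = 64.2195°
d = R·c = 6370 × 1.120842 = 7139.8 km

7140 km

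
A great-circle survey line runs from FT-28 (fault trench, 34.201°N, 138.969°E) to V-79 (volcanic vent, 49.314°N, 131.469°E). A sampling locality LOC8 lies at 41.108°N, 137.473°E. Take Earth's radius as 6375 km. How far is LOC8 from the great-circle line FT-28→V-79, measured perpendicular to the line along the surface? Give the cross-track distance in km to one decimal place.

116.2 km

δ₁₃ = central angle FT-28→LOC8 = 0.122303 rad  (haversine)
θ₁₃ = bearing FT-28→LOC8 = 350.721°,  θ₁₂ = bearing FT-28→V-79 = 342.126°
dₓₜ = R·arcsin(sin δ₁₃ · sin(θ₁₃ − θ₁₂)) = 6375·arcsin(0.12200·sin(8.595°)) = 116.241 km
|dₓₜ| = 116.241 km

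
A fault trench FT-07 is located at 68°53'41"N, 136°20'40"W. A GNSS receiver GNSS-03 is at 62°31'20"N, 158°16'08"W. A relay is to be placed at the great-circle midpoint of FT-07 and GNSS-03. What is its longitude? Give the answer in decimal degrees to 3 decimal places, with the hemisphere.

FT-07: φ = +68.89472°, λ = -136.34444°
GNSS-03: φ = +62.52222°, λ = -158.26889°
Bx = cos φ₂ cos Δλ = 0.428034,  By = cos φ₂ sin Δλ = -0.172281
φₘ = atan2(sin φ₁ + sin φ₂, √((cos φ₁ + Bx)² + By²)) = 66.09564°
λₘ = λ₁ + atan2(By, cos φ₁ + Bx) = -148.67522°

148.675°W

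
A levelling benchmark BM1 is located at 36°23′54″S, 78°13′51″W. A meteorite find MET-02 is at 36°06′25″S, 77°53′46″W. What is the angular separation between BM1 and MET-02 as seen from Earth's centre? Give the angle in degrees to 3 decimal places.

BM1: φ = -36.39833°, λ = -78.23083°
MET-02: φ = -36.10694°, λ = -77.89611°
Δφ = 0.2914°,  Δλ = 0.3347°
a = sin²(Δφ/2) + cos φ₁ cos φ₂ sin²(Δλ/2) = 0.000012
c = 2·arcsin(√a) = 0.006932 rad = 0.3972°

0.397°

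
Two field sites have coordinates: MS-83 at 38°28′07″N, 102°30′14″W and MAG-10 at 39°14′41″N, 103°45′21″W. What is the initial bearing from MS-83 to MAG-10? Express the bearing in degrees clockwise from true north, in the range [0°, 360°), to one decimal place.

308.9°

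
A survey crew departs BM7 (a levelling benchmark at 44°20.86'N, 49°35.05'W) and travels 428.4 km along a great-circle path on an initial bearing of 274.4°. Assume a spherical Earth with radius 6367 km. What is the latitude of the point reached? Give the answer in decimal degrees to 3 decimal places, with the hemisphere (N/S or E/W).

BM7: φ = +44.34767°, λ = -49.58417°
δ = d/R = 428.4/6367 = 0.067284 rad
φ₂ = arcsin(sin φ₁ cos δ + cos φ₁ sin δ cos θ)
   = arcsin(0.69901·0.99774 + 0.71511·0.06723·0.07672) = 44.51672°
λ₂ = λ₁ + atan2(sin θ sin δ cos φ₁, cos δ − sin φ₁ sin φ₂) = -54.97868°

44.517°N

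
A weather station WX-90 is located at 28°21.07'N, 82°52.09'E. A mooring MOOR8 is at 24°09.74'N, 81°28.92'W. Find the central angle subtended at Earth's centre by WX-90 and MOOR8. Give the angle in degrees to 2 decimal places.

125.37°

WX-90: φ = +28.35117°, λ = +82.86817°
MOOR8: φ = +24.16233°, λ = -81.48200°
Δφ = -4.1888°,  Δλ = -164.3502°
a = sin²(Δφ/2) + cos φ₁ cos φ₂ sin²(Δλ/2) = 0.789404
c = 2·arcsin(√a) = 2.188062 rad = 125.3667°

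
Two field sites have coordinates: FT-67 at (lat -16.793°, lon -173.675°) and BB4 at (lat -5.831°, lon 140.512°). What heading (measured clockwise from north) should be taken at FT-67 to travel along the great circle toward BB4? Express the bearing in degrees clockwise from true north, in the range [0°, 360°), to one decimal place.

Δλ = -45.8130°
y = sin Δλ · cos φ₂ = -0.713359
x = cos φ₁ sin φ₂ − sin φ₁ cos φ₂ cos Δλ = 0.103070
θ = atan2(y, x) = -81.7785° → 278.2215° (mod 360°)

278.2°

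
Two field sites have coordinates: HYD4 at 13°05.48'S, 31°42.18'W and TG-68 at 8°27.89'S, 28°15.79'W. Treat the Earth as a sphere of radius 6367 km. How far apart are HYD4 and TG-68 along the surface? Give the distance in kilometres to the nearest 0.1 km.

HYD4: φ = -13.09133°, λ = -31.70300°
TG-68: φ = -8.46483°, λ = -28.26317°
Δφ = 4.6265°,  Δλ = 3.4398°
a = sin²(Δφ/2) + cos φ₁ cos φ₂ sin²(Δλ/2) = 0.002497
c = 2·arcsin(√a) = 0.099982 rad = 5.7285°
d = R·c = 6367 × 0.099982 = 636.6 km

636.6 km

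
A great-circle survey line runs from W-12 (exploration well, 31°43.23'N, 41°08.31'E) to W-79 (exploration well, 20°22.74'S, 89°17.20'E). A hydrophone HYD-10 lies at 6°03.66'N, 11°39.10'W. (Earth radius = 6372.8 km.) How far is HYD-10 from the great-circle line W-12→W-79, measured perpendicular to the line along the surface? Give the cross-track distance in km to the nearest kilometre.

W-12: φ = +31.72050°, λ = +41.13850°
W-79: φ = -20.37900°, λ = +89.28667°
HYD-10: φ = +6.06100°, λ = -11.65167°
δ₁₃ = central angle W-12→HYD-10 = 0.967886 rad  (haversine)
θ₁₃ = bearing W-12→HYD-10 = 254.049°,  θ₁₂ = bearing W-12→W-79 = 131.834°
dₓₜ = R·arcsin(sin δ₁₃ · sin(θ₁₃ − θ₁₂)) = 6372.8·arcsin(0.82369·sin(122.215°)) = 4913.724 km
|dₓₜ| = 4913.724 km

4914 km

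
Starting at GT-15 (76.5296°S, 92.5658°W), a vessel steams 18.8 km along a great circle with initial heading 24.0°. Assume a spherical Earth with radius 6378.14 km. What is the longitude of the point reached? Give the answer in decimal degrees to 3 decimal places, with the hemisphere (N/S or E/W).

δ = d/R = 18.8/6378.14 = 0.002948 rad
φ₂ = arcsin(sin φ₁ cos δ + cos φ₁ sin δ cos θ)
   = arcsin(-0.97249·1.00000 + 0.23294·0.00295·0.91355) = -76.37515°
λ₂ = λ₁ + atan2(sin θ sin δ cos φ₁, cos δ − sin φ₁ sin φ₂) = -92.27420°

92.274°W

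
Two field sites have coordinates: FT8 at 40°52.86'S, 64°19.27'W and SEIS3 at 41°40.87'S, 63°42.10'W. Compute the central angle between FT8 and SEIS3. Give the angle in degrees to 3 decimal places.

FT8: φ = -40.88100°, λ = -64.32117°
SEIS3: φ = -41.68117°, λ = -63.70167°
Δφ = -0.8002°,  Δλ = 0.6195°
a = sin²(Δφ/2) + cos φ₁ cos φ₂ sin²(Δλ/2) = 0.000065
c = 2·arcsin(√a) = 0.016157 rad = 0.9257°

0.926°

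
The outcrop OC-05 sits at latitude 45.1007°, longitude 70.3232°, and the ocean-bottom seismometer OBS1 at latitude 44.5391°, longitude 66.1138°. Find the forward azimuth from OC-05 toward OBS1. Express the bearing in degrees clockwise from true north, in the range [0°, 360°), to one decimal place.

260.8°

Δλ = -4.2094°
y = sin Δλ · cos φ₂ = -0.052319
x = cos φ₁ sin φ₂ − sin φ₁ cos φ₂ cos Δλ = -0.008440
θ = atan2(y, x) = -99.1636° → 260.8364° (mod 360°)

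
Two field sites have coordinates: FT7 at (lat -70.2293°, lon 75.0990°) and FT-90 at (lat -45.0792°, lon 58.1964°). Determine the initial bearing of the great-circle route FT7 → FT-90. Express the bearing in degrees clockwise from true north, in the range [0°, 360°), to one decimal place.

Δλ = -16.9026°
y = sin Δλ · cos φ₂ = -0.205304
x = cos φ₁ sin φ₂ − sin φ₁ cos φ₂ cos Δλ = 0.396285
θ = atan2(y, x) = -27.3874° → 332.6126° (mod 360°)

332.6°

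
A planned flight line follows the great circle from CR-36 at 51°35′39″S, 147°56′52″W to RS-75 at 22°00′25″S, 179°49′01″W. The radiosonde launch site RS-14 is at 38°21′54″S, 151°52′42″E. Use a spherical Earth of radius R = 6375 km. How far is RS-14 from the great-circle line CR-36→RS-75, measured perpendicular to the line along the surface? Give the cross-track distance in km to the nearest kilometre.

3213 km

CR-36: φ = -51.59417°, λ = -147.94778°
RS-75: φ = -22.00694°, λ = -179.81694°
RS-14: φ = -38.36500°, λ = +151.87833°
δ₁₃ = central angle CR-36→RS-14 = 0.754466 rad  (haversine)
θ₁₃ = bearing CR-36→RS-14 = 263.294°,  θ₁₂ = bearing CR-36→RS-75 = 308.129°
dₓₜ = R·arcsin(sin δ₁₃ · sin(θ₁₃ − θ₁₂)) = 6375·arcsin(0.68490·sin(-44.835°)) = -3212.787 km
|dₓₜ| = 3212.787 km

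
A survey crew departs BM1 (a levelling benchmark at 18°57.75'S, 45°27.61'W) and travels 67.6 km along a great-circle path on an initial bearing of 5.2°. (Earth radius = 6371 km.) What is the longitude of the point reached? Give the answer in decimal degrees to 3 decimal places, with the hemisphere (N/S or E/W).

45.402°W

BM1: φ = -18.96250°, λ = -45.46017°
δ = d/R = 67.6/6371 = 0.010611 rad
φ₂ = arcsin(sin φ₁ cos δ + cos φ₁ sin δ cos θ)
   = arcsin(-0.32495·0.99994 + 0.94573·0.01061·0.99588) = -18.35705°
λ₂ = λ₁ + atan2(sin θ sin δ cos φ₁, cos δ − sin φ₁ sin φ₂) = -45.40211°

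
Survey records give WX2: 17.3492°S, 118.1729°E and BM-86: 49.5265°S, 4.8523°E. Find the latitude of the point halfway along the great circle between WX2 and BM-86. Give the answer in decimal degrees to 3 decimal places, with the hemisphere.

49.091°S

Bx = cos φ₂ cos Δλ = -0.256961,  By = cos φ₂ sin Δλ = -0.596068
φₘ = atan2(sin φ₁ + sin φ₂, √((cos φ₁ + Bx)² + By²)) = -49.09126°
λₘ = λ₁ + atan2(By, cos φ₁ + Bx) = 77.65822°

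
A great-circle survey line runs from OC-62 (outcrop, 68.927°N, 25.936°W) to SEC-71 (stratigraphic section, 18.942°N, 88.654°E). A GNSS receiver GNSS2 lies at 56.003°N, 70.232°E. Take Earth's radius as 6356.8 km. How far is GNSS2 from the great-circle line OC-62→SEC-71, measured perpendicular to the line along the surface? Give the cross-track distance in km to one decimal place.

229.0 km

δ₁₃ = central angle OC-62→GNSS2 = 0.719675 rad  (haversine)
θ₁₃ = bearing OC-62→GNSS2 = 57.500°,  θ₁₂ = bearing OC-62→SEC-71 = 60.632°
dₓₜ = R·arcsin(sin δ₁₃ · sin(θ₁₃ − θ₁₂)) = 6356.8·arcsin(0.65914·sin(-3.132°)) = -229.013 km
|dₓₜ| = 229.013 km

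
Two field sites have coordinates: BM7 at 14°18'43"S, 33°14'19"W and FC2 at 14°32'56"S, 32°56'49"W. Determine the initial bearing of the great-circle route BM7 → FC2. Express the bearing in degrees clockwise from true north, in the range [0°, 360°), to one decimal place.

130.0°

BM7: φ = -14.31194°, λ = -33.23861°
FC2: φ = -14.54889°, λ = -32.94694°
Δλ = 0.2917°
y = sin Δλ · cos φ₂ = 0.004927
x = cos φ₁ sin φ₂ − sin φ₁ cos φ₂ cos Δλ = -0.004139
θ = atan2(y, x) = 130.0277° → 130.0277° (mod 360°)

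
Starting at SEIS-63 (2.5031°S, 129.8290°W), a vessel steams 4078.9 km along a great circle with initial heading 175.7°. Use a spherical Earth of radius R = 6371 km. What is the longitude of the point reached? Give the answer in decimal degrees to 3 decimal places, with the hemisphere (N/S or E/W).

126.522°W

δ = d/R = 4078.9/6371 = 0.640229 rad
φ₂ = arcsin(sin φ₁ cos δ + cos φ₁ sin δ cos θ)
   = arcsin(-0.04367·0.80196 + 0.99905·0.59738·-0.99719) = -39.06146°
λ₂ = λ₁ + atan2(sin θ sin δ cos φ₁, cos δ − sin φ₁ sin φ₂) = -126.52205°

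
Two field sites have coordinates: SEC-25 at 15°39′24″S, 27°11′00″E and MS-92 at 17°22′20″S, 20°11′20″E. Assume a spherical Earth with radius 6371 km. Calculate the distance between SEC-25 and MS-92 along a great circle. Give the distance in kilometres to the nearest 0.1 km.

SEC-25: φ = -15.65667°, λ = +27.18333°
MS-92: φ = -17.37222°, λ = +20.18889°
Δφ = -1.7156°,  Δλ = -6.9944°
a = sin²(Δφ/2) + cos φ₁ cos φ₂ sin²(Δλ/2) = 0.003644
c = 2·arcsin(√a) = 0.120798 rad = 6.9212°
d = R·c = 6371 × 0.120798 = 769.6 km

769.6 km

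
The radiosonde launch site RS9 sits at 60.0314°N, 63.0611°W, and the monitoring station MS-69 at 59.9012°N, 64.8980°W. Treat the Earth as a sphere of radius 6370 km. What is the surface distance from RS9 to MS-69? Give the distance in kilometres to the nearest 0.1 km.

Δφ = -0.1302°,  Δλ = -1.8369°
a = sin²(Δφ/2) + cos φ₁ cos φ₂ sin²(Δλ/2) = 0.000066
c = 2·arcsin(√a) = 0.016206 rad = 0.9285°
d = R·c = 6370 × 0.016206 = 103.2 km

103.2 km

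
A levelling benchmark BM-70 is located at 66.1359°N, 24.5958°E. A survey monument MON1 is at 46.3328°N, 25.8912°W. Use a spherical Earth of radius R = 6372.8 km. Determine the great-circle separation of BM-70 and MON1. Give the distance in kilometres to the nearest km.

3664 km

Δφ = -19.8031°,  Δλ = -50.4870°
a = sin²(Δφ/2) + cos φ₁ cos φ₂ sin²(Δλ/2) = 0.080374
c = 2·arcsin(√a) = 0.574889 rad = 32.9387°
d = R·c = 6372.8 × 0.574889 = 3663.7 km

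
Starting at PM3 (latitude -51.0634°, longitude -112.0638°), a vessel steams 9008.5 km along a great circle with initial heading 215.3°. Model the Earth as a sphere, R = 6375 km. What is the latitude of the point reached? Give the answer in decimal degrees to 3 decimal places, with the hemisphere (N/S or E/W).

δ = d/R = 9008.5/6375 = 1.413098 rad
φ₂ = arcsin(sin φ₁ cos δ + cos φ₁ sin δ cos θ)
   = arcsin(-0.77784·0.15705 + 0.62846·0.98759·-0.81614) = -38.95442°
λ₂ = λ₁ + atan2(sin θ sin δ cos φ₁, cos δ − sin φ₁ sin φ₂) = 115.14757°

38.954°S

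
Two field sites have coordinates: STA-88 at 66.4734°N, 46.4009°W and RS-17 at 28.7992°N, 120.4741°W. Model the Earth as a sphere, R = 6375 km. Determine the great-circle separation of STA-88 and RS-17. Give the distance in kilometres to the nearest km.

6395 km

Δφ = -37.6742°,  Δλ = -74.0732°
a = sin²(Δφ/2) + cos φ₁ cos φ₂ sin²(Δλ/2) = 0.231157
c = 2·arcsin(√a) = 1.003107 rad = 57.4738°
d = R·c = 6375 × 1.003107 = 6394.8 km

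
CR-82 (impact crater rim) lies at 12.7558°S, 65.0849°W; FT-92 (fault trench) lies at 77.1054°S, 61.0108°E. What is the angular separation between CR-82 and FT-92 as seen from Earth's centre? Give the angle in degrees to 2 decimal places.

Δφ = -64.3496°,  Δλ = 126.0957°
a = sin²(Δφ/2) + cos φ₁ cos φ₂ sin²(Δλ/2) = 0.456499
c = 2·arcsin(√a) = 1.483684 rad = 85.0088°

85.01°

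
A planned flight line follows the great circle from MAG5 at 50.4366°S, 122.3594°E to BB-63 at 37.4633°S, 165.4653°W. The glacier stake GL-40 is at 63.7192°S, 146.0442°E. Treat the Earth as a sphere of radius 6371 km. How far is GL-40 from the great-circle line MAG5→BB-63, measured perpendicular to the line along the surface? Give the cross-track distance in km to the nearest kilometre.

1311 km

δ₁₃ = central angle MAG5→GL-40 = 0.319176 rad  (haversine)
θ₁₃ = bearing MAG5→GL-40 = 145.470°,  θ₁₂ = bearing MAG5→BB-63 = 104.832°
dₓₜ = R·arcsin(sin δ₁₃ · sin(θ₁₃ − θ₁₂)) = 6371·arcsin(0.31378·sin(40.638°)) = 1311.217 km
|dₓₜ| = 1311.217 km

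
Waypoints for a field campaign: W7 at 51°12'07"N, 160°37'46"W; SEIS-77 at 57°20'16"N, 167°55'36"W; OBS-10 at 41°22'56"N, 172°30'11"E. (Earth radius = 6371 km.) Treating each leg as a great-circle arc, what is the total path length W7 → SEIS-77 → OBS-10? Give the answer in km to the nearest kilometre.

W7: φ = +51.20194°, λ = -160.62944°
SEIS-77: φ = +57.33778°, λ = -167.92667°
OBS-10: φ = +41.38222°, λ = +172.50306°
W7→SEIS-77: c = 0.130227 rad, d = 829.68 km
SEIS-77→OBS-10: c = 0.353743 rad, d = 2253.70 km
Total = 829.68 + 2253.70 = 3083.37 km

3083 km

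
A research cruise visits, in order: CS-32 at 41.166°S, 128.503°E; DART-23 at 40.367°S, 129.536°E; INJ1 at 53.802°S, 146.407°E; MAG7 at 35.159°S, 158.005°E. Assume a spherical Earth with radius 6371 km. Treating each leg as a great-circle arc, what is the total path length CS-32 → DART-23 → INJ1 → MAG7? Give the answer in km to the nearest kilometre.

4341 km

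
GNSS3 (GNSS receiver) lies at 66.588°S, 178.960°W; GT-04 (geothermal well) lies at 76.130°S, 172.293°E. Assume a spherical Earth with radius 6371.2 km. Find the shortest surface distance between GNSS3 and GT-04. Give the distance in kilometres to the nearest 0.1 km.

1102.8 km

Δφ = -9.5420°,  Δλ = -8.7470°
a = sin²(Δφ/2) + cos φ₁ cos φ₂ sin²(Δλ/2) = 0.007472
c = 2·arcsin(√a) = 0.173094 rad = 9.9176°
d = R·c = 6371.2 × 0.173094 = 1102.8 km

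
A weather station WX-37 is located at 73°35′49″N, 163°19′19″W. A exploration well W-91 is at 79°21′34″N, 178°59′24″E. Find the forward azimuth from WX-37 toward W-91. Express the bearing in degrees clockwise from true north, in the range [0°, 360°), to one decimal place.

WX-37: φ = +73.59694°, λ = -163.32194°
W-91: φ = +79.35944°, λ = +178.99000°
Δλ = -17.6881°
y = sin Δλ · cos φ₂ = -0.056102
x = cos φ₁ sin φ₂ − sin φ₁ cos φ₂ cos Δλ = 0.108779
θ = atan2(y, x) = -27.2821° → 332.7179° (mod 360°)

332.7°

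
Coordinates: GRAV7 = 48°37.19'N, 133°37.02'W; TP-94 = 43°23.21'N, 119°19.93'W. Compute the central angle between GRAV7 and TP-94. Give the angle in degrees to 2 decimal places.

GRAV7: φ = +48.61983°, λ = -133.61700°
TP-94: φ = +43.38683°, λ = -119.33217°
Δφ = -5.2330°,  Δλ = 14.2848°
a = sin²(Δφ/2) + cos φ₁ cos φ₂ sin²(Δλ/2) = 0.009511
c = 2·arcsin(√a) = 0.195358 rad = 11.1932°

11.19°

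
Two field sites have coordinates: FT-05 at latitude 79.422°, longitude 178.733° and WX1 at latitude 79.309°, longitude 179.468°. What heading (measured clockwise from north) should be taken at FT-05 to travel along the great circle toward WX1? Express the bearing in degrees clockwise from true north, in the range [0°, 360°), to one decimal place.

129.4°

Δλ = 0.7350°
y = sin Δλ · cos φ₂ = 0.002380
x = cos φ₁ sin φ₂ − sin φ₁ cos φ₂ cos Δλ = -0.001957
θ = atan2(y, x) = 129.4358° → 129.4358° (mod 360°)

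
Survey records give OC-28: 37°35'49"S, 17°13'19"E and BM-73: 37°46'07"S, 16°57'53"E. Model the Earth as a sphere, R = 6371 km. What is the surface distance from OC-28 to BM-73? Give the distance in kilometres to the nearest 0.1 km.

OC-28: φ = -37.59694°, λ = +17.22194°
BM-73: φ = -37.76861°, λ = +16.96472°
Δφ = -0.1717°,  Δλ = -0.2572°
a = sin²(Δφ/2) + cos φ₁ cos φ₂ sin²(Δλ/2) = 0.000005
c = 2·arcsin(√a) = 0.004648 rad = 0.2663°
d = R·c = 6371 × 0.004648 = 29.6 km

29.6 km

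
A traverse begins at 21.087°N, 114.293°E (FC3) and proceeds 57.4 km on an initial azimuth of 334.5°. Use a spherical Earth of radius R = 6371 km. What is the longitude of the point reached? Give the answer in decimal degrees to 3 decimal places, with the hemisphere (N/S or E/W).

114.054°E

δ = d/R = 57.4/6371 = 0.009010 rad
φ₂ = arcsin(sin φ₁ cos δ + cos φ₁ sin δ cos θ)
   = arcsin(0.35979·0.99996 + 0.93304·0.00901·0.90259) = 21.55276°
λ₂ = λ₁ + atan2(sin θ sin δ cos φ₁, cos δ − sin φ₁ sin φ₂) = 114.05406°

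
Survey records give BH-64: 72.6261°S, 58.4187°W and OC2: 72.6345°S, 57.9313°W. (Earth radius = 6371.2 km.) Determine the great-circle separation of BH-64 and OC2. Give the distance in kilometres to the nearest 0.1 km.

Δφ = -0.0084°,  Δλ = 0.4874°
a = sin²(Δφ/2) + cos φ₁ cos φ₂ sin²(Δλ/2) = 0.000002
c = 2·arcsin(√a) = 0.002544 rad = 0.1457°
d = R·c = 6371.2 × 0.002544 = 16.2 km

16.2 km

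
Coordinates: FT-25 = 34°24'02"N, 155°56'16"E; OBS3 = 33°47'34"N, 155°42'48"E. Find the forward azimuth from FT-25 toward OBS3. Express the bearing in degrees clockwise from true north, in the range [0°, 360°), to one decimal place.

FT-25: φ = +34.40056°, λ = +155.93778°
OBS3: φ = +33.79278°, λ = +155.71333°
Δλ = -0.2244°
y = sin Δλ · cos φ₂ = -0.003255
x = cos φ₁ sin φ₂ − sin φ₁ cos φ₂ cos Δλ = -0.010604
θ = atan2(y, x) = -162.9332° → 197.0668° (mod 360°)

197.1°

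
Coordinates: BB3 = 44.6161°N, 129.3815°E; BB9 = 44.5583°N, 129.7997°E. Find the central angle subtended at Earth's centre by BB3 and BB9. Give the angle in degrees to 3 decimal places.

0.303°

Δφ = -0.0578°,  Δλ = 0.4182°
a = sin²(Δφ/2) + cos φ₁ cos φ₂ sin²(Δλ/2) = 0.000007
c = 2·arcsin(√a) = 0.005295 rad = 0.3034°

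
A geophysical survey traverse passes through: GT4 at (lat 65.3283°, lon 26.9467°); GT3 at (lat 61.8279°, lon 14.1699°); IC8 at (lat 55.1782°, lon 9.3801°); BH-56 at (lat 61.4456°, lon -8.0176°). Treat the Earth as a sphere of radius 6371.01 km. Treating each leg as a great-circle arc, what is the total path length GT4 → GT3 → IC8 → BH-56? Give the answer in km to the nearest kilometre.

2756 km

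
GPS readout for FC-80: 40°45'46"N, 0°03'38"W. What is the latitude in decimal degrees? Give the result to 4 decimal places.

40.7628°N

40° + 45′/60 + 46″/3600 = 40 + 0.75000 + 0.01278 = 40.7628°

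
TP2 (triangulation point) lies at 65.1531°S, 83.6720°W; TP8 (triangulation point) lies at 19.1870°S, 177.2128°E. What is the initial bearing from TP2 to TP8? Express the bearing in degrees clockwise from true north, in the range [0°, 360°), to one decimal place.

Δλ = -99.1152°
y = sin Δλ · cos φ₂ = -0.932524
x = cos φ₁ sin φ₂ − sin φ₁ cos φ₂ cos Δλ = -0.273868
θ = atan2(y, x) = -106.3667° → 253.6333° (mod 360°)

253.6°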